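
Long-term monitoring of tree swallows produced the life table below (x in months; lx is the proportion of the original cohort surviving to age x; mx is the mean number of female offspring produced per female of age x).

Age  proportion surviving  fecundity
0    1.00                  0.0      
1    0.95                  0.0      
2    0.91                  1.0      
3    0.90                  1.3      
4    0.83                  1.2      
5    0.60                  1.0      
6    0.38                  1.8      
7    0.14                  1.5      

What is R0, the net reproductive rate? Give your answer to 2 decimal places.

lx·mx by age: 0, 0, 0.91, 1.17, 0.996, 0.6, 0.684, 0.21
R0 = Σ lx·mx = 4.57 → 4.57

4.57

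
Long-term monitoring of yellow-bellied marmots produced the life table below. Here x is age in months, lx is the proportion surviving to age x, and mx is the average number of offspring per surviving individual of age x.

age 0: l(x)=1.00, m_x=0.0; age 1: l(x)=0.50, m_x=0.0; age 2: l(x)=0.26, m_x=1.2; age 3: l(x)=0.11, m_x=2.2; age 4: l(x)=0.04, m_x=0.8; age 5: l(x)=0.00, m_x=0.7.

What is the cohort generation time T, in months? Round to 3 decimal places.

lx·mx: 0, 0, 0.312, 0.242, 0.032, 0 → R0 = 0.586
x·lx·mx: 0, 0, 0.624, 0.726, 0.128, 0 → Σ = 1.478
T = 1.478 / 0.586 = 2.522184… → 2.522

2.522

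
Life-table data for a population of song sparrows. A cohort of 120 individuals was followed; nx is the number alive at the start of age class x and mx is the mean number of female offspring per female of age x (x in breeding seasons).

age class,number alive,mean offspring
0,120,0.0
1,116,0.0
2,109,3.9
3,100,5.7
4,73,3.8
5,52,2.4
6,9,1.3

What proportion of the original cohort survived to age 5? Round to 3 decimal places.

l_5 = n_5/n_0 = 52/120 = 0.433333… → 0.433

0.433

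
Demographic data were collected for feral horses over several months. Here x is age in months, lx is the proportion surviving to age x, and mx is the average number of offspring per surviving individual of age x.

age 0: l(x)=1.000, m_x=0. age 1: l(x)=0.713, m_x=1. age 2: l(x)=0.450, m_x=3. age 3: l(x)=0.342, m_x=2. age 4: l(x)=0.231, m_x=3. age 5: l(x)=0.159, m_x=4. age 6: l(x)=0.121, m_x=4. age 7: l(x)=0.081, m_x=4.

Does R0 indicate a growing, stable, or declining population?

R0 = Σ lx·mx = 0 + 0.713 + 1.35 + 0.684 + 0.693 + 0.636 + 0.484 + 0.324 = 4.884
R0 > 1, so the population is growing.

growing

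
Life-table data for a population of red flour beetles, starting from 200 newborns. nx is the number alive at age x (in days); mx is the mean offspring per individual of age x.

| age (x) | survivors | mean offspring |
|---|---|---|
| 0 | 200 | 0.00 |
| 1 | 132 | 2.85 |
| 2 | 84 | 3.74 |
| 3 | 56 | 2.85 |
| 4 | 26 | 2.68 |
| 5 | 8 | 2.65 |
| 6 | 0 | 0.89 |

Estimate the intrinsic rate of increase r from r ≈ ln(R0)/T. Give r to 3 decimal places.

0.780

lx = nx/n0 = nx/200: 1, 0.66, 0.42, 0.28, 0.13, 0.04, 0
R0 = Σ lx·mx = 0 + 1.881 + 1.5708 + 0.798 + 0.3484 + 0.106 + 0 = 4.7042
Σ x·lx·mx = 9.3402; T = 9.3402/4.7042 = 1.9855…
r ≈ ln(R0)/T = ln(4.7042)/1.9855… = 0.77988… → 0.780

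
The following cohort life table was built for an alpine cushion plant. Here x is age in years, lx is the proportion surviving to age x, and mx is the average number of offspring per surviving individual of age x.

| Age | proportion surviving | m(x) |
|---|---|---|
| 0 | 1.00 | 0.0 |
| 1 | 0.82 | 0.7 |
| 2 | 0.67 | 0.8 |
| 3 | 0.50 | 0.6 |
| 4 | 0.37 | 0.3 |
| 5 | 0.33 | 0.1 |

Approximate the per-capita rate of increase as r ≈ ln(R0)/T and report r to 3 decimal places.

R0 = Σ lx·mx = 0 + 0.574 + 0.536 + 0.3 + 0.111 + 0.033 = 1.554
Σ x·lx·mx = 3.155; T = 3.155/1.554 = 2.03024…
r ≈ ln(R0)/T = ln(1.554)/2.03024… = 0.21713… → 0.217

0.217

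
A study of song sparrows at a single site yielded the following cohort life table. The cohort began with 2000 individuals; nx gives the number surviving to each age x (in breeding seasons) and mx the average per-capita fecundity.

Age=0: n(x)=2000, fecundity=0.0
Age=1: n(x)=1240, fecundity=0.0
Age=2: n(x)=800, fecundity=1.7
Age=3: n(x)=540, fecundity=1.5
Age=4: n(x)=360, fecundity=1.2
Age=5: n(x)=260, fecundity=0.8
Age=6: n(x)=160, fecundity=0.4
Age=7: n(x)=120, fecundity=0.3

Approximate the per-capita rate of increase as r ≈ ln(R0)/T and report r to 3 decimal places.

lx = nx/n0 = nx/2000: 1, 0.62, 0.4, 0.27, 0.18, 0.13, 0.08, 0.06
R0 = Σ lx·mx = 0 + 0 + 0.68 + 0.405 + 0.216 + 0.104 + 0.032 + 0.018 = 1.455
Σ x·lx·mx = 4.277; T = 4.277/1.455 = 2.93952…
r ≈ ln(R0)/T = ln(1.455)/2.93952… = 0.12757… → 0.128

0.128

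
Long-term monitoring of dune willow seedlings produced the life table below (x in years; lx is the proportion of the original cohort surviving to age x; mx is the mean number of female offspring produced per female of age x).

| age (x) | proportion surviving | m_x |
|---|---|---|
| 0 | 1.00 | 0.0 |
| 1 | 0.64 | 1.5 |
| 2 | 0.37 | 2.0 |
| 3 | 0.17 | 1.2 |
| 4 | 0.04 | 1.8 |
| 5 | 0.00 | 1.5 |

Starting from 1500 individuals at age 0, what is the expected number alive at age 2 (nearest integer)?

Expected survivors = N0 · l_2 = 1500 × 0.37 = 555 → 555

555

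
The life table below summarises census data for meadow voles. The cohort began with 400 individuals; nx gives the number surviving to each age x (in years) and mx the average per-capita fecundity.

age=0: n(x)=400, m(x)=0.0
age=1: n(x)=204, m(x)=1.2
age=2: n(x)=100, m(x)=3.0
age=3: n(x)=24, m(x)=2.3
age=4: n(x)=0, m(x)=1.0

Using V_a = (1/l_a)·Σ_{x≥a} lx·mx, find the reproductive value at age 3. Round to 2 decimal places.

lx = nx/n0 = nx/400: 1, 0.51, 0.25, 0.06, 0
lx·mx for x ≥ 3: 0.138, 0 → sum = 0.138
V_3 = 0.138 / l_3 = 0.138 / 0.06 = 2.3 → 2.30

2.30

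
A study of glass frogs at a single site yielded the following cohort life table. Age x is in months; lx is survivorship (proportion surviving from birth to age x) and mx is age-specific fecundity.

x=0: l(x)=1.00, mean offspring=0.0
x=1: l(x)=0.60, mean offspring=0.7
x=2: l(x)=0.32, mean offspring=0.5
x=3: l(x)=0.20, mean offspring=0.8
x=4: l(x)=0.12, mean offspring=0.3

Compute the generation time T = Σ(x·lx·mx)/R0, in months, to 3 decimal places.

lx·mx: 0, 0.42, 0.16, 0.16, 0.036 → R0 = 0.776
x·lx·mx: 0, 0.42, 0.32, 0.48, 0.144 → Σ = 1.364
T = 1.364 / 0.776 = 1.757732… → 1.758

1.758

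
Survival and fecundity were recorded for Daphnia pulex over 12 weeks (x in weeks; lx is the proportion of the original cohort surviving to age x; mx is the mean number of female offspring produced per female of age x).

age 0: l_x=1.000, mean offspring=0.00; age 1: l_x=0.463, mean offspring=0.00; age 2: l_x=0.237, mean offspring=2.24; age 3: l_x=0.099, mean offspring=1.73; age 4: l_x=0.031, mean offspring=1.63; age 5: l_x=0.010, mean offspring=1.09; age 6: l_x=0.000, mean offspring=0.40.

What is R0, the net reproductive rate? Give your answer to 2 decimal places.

lx·mx by age: 0, 0, 0.53088, 0.17127, 0.05053, 0.0109, 0
R0 = Σ lx·mx = 0.76358 → 0.76

0.76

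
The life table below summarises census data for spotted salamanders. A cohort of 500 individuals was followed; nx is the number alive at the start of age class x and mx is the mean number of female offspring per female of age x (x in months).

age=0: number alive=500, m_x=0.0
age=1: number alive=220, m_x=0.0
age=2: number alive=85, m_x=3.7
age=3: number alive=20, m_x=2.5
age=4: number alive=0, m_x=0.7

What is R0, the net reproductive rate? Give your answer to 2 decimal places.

0.73

lx = nx/n0 = nx/500: 1, 0.44, 0.17, 0.04, 0
lx·mx by age: 0, 0, 0.629, 0.1, 0
R0 = Σ lx·mx = 0.729 → 0.73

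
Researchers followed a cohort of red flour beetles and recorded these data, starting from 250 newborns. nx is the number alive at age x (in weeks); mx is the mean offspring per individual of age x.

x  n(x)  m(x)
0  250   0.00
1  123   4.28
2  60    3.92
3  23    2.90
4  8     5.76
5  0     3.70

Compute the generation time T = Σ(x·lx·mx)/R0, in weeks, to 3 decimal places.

lx = nx/n0 = nx/250: 1, 0.492, 0.24, 0.092, 0.032, 0
lx·mx: 0, 2.10576, 0.9408, 0.2668, 0.18432, 0 → R0 = 3.49768
x·lx·mx: 0, 2.10576, 1.8816, 0.8004, 0.73728, 0 → Σ = 5.52504
T = 5.52504 / 3.49768 = 1.57963… → 1.580

1.580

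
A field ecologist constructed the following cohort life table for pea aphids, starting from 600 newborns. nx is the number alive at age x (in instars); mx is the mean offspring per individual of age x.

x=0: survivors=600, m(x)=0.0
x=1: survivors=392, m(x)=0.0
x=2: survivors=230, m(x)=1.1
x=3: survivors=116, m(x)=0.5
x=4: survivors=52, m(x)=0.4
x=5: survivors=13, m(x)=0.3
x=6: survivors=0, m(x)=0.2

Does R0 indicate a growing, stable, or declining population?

declining

lx = nx/n0 = nx/600: 1, 0.65333…, 0.38333…, 0.19333…, 0.08667…, 0.02167…, 0
R0 = Σ lx·mx = 0 + 0 + 0.421667… + 0.096667… + 0.034667… + 0.0065… + 0 = 0.5595…
R0 < 1, so the population is declining.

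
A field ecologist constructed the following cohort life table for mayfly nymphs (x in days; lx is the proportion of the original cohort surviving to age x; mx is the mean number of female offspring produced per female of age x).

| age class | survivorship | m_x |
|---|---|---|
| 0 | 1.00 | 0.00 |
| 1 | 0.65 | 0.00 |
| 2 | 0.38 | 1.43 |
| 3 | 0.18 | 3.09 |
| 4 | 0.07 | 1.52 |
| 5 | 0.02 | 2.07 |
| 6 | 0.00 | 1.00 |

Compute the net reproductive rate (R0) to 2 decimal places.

1.25

lx·mx by age: 0, 0, 0.5434, 0.5562, 0.1064, 0.0414, 0
R0 = Σ lx·mx = 1.2474 → 1.25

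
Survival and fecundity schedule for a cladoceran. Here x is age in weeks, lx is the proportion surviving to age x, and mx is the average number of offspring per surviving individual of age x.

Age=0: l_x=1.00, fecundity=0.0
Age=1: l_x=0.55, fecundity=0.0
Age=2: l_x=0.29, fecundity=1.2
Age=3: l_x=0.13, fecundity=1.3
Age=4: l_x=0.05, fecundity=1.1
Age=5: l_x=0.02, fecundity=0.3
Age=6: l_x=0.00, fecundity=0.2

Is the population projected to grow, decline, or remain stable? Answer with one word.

R0 = Σ lx·mx = 0 + 0 + 0.348 + 0.169 + 0.055 + 0.006 + 0 = 0.578
R0 < 1, so the population is declining.

declining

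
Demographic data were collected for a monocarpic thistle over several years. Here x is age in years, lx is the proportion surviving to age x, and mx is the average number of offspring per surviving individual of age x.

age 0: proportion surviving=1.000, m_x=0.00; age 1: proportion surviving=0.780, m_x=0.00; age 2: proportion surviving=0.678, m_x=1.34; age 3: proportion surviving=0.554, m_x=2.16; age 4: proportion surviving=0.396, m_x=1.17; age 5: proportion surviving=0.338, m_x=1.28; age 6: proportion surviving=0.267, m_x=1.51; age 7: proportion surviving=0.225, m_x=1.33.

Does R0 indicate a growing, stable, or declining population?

R0 = Σ lx·mx = 0 + 0 + 0.90852 + 1.19664 + 0.46332 + 0.43264 + 0.40317 + 0.29925 = 3.70354
R0 > 1, so the population is growing.

growing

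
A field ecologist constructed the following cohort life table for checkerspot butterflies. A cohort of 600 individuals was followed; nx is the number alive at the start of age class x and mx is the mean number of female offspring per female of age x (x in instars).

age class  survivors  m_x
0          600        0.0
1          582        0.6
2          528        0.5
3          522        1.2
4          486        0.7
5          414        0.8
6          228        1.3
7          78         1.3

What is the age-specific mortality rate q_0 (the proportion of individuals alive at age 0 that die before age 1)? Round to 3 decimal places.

lx = nx/n0 = nx/600: 1, 0.97, 0.88, 0.87, 0.81, 0.69, 0.38, 0.13
q_0 = (l_0 − l_1) / l_0 = (1 − 0.97) / 1
     = 0.03 / 1 = 0.03 → 0.030

0.030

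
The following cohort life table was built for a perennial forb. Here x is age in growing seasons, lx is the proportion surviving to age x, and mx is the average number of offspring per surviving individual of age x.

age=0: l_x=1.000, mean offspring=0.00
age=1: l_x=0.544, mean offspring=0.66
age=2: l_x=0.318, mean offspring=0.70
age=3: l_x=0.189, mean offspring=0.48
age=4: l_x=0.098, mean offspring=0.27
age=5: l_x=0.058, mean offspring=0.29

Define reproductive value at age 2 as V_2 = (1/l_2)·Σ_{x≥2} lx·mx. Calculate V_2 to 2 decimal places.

lx·mx for x ≥ 2: 0.2226, 0.09072, 0.02646, 0.01682 → sum = 0.3566
V_2 = 0.3566 / l_2 = 0.3566 / 0.318 = 1.121384… → 1.12

1.12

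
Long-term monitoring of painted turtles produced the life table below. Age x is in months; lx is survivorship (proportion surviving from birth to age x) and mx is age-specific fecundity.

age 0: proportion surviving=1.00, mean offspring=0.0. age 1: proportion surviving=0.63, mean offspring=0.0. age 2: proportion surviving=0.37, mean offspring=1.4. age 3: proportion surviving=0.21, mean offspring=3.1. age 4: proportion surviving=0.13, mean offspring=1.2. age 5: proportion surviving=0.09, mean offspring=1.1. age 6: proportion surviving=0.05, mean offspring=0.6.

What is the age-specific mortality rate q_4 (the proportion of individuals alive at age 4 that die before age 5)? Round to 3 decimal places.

0.308

q_4 = (l_4 − l_5) / l_4 = (0.13 − 0.09) / 0.13
     = 0.04 / 0.13 = 0.307692… → 0.308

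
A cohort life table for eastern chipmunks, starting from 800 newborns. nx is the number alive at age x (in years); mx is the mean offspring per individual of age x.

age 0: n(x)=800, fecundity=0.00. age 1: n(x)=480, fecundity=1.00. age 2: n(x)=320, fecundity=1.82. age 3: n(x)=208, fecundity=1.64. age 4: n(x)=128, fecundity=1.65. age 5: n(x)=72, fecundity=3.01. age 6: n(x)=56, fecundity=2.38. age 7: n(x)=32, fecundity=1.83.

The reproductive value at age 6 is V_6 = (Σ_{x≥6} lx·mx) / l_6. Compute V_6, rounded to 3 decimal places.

3.426

lx = nx/n0 = nx/800: 1, 0.6, 0.4, 0.26, 0.16, 0.09, 0.07, 0.04
lx·mx for x ≥ 6: 0.1666, 0.0732 → sum = 0.2398
V_6 = 0.2398 / l_6 = 0.2398 / 0.07 = 3.425714… → 3.426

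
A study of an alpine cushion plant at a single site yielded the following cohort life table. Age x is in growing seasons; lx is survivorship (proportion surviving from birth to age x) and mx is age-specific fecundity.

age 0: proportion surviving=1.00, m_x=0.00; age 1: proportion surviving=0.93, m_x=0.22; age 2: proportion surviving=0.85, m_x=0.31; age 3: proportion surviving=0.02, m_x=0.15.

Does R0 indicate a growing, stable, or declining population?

declining

R0 = Σ lx·mx = 0 + 0.2046 + 0.2635 + 0.003 = 0.4711
R0 < 1, so the population is declining.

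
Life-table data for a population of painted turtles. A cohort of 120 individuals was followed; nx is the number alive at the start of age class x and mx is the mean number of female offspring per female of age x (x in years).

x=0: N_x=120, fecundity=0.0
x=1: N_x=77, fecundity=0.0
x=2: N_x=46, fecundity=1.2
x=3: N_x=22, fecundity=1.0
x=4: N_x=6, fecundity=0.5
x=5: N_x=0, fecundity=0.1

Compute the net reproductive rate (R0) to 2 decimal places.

lx = nx/n0 = nx/120: 1, 0.64167…, 0.38333…, 0.18333…, 0.05, 0
lx·mx by age: 0, 0, 0.46…, 0.183333…, 0.025, 0
R0 = Σ lx·mx = 0.668333… → 0.67

0.67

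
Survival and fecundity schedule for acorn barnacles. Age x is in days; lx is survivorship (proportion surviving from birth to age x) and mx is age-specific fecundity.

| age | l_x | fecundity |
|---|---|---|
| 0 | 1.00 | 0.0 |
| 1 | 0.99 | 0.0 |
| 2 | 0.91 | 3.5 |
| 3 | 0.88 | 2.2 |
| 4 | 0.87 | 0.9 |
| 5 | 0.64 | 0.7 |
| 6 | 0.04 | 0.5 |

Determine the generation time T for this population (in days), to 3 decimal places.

2.773

lx·mx: 0, 0, 3.185, 1.936, 0.783, 0.448, 0.02 → R0 = 6.372
x·lx·mx: 0, 0, 6.37, 5.808, 3.132, 2.24, 0.12 → Σ = 17.67
T = 17.67 / 6.372 = 2.77307… → 2.773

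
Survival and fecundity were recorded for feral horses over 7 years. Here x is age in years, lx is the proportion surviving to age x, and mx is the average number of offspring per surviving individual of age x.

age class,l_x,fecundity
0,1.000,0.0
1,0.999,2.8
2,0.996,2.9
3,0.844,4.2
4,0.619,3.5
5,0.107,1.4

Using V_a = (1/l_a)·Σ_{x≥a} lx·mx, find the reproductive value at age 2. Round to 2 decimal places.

lx·mx for x ≥ 2: 2.8884, 3.5448, 2.1665, 0.1498 → sum = 8.7495
V_2 = 8.7495 / l_2 = 8.7495 / 0.996 = 8.784639… → 8.78

8.78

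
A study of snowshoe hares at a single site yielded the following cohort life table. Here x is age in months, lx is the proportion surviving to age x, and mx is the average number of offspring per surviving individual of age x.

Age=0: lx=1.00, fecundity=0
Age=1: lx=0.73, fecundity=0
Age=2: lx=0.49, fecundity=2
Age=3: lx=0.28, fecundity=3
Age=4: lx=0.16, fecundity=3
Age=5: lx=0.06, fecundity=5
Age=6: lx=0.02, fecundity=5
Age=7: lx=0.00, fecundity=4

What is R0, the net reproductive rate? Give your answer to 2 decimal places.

2.70

lx·mx by age: 0, 0, 0.98, 0.84, 0.48, 0.3, 0.1, 0
R0 = Σ lx·mx = 2.7 → 2.70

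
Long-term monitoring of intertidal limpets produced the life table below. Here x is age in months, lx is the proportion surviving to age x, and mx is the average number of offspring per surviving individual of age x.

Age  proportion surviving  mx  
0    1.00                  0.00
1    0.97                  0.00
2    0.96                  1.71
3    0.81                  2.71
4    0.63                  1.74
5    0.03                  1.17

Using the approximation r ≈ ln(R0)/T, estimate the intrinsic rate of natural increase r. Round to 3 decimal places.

R0 = Σ lx·mx = 0 + 0 + 1.6416 + 2.1951 + 1.0962 + 0.0351 = 4.968
Σ x·lx·mx = 14.4288; T = 14.4288/4.968 = 2.90435…
r ≈ ln(R0)/T = ln(4.968)/2.90435… = 0.55194… → 0.552

0.552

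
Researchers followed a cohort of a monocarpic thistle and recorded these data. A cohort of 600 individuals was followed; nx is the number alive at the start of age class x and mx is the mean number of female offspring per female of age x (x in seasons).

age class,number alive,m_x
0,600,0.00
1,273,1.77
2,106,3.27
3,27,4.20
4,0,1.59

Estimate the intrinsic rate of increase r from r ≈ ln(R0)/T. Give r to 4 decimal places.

lx = nx/n0 = nx/600: 1, 0.455, 0.17667…, 0.045, 0
R0 = Σ lx·mx = 0 + 0.80535 + 0.5777… + 0.189 + 0 = 1.57205…
Σ x·lx·mx = 2.52775…; T = 2.52775…/1.57205… = 1.60793…
r ≈ ln(R0)/T = ln(1.57205…)/1.60793… = 0.281343… → 0.2813

0.2813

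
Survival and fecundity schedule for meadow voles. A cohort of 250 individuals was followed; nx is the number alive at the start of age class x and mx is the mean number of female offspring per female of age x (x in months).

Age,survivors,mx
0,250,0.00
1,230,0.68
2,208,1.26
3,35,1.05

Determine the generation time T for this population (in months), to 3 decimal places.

1.737

lx = nx/n0 = nx/250: 1, 0.92, 0.832, 0.14
lx·mx: 0, 0.6256, 1.04832, 0.147 → R0 = 1.82092
x·lx·mx: 0, 0.6256, 2.09664, 0.441 → Σ = 3.16324
T = 3.16324 / 1.82092 = 1.737166… → 1.737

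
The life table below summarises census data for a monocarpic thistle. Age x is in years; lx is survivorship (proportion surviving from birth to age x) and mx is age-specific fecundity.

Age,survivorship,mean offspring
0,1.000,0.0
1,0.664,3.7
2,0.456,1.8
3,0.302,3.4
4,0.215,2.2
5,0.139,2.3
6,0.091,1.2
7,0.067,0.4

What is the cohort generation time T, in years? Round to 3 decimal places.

2.200

lx·mx: 0, 2.4568, 0.8208, 1.0268, 0.473, 0.3197, 0.1092, 0.0268 → R0 = 5.2331
x·lx·mx: 0, 2.4568, 1.6416, 3.0804, 1.892, 1.5985, 0.6552, 0.1876 → Σ = 11.5121
T = 11.5121 / 5.2331 = 2.199862… → 2.200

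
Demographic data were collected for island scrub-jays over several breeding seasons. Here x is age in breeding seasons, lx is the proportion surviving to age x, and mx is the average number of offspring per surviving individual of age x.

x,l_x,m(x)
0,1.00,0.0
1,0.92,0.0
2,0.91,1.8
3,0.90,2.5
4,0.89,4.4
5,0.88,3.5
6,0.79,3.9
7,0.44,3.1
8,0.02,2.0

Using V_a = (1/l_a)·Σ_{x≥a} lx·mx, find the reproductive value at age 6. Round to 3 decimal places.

lx·mx for x ≥ 6: 3.081, 1.364, 0.04 → sum = 4.485
V_6 = 4.485 / l_6 = 4.485 / 0.79 = 5.677215… → 5.677

5.677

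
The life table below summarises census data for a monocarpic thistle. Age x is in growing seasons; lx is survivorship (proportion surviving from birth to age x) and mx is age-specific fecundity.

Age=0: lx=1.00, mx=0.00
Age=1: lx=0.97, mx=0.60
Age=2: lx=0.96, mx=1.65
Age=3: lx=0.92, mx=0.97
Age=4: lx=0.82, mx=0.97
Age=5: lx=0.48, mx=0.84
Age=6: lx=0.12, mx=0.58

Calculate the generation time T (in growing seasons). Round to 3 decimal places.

lx·mx: 0, 0.582, 1.584, 0.8924, 0.7954, 0.4032, 0.0696 → R0 = 4.3266
x·lx·mx: 0, 0.582, 3.168, 2.6772, 3.1816, 2.016, 0.4176 → Σ = 12.0424
T = 12.0424 / 4.3266 = 2.78334… → 2.783

2.783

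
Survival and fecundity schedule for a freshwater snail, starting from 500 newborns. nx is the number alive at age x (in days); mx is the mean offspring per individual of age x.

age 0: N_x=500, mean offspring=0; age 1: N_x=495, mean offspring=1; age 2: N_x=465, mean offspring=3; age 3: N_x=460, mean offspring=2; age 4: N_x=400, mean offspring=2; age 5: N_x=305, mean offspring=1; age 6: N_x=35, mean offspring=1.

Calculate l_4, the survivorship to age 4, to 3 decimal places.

l_4 = n_4/n_0 = 400/500 = 0.8 → 0.800

0.800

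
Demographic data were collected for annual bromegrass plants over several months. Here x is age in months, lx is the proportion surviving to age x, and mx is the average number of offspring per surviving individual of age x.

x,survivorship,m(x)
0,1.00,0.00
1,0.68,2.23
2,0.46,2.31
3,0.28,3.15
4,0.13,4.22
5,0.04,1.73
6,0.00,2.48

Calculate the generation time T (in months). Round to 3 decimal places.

2.164

lx·mx: 0, 1.5164, 1.0626, 0.882, 0.5486, 0.0692, 0 → R0 = 4.0788
x·lx·mx: 0, 1.5164, 2.1252, 2.646, 2.1944, 0.346, 0 → Σ = 8.828
T = 8.828 / 4.0788 = 2.164362… → 2.164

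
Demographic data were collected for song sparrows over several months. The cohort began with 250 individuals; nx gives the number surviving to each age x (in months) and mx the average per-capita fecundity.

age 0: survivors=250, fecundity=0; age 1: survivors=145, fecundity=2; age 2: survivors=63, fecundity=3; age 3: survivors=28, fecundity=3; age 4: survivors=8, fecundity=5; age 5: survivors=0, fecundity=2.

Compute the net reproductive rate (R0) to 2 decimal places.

2.41

lx = nx/n0 = nx/250: 1, 0.58, 0.252, 0.112, 0.032, 0
lx·mx by age: 0, 1.16, 0.756, 0.336, 0.16, 0
R0 = Σ lx·mx = 2.412 → 2.41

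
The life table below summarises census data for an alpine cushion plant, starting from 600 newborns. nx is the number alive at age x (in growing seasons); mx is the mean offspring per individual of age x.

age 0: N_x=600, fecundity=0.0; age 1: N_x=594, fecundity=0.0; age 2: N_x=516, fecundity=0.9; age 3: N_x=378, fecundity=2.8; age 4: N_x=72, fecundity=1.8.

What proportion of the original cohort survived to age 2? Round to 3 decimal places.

l_2 = n_2/n_0 = 516/600 = 0.86 → 0.860

0.860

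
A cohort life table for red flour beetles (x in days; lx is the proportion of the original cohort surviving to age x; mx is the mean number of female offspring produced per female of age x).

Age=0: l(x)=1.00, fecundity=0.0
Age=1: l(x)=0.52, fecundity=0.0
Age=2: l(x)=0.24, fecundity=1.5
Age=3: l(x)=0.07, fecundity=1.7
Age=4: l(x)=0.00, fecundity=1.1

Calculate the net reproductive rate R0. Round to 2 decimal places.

0.48

lx·mx by age: 0, 0, 0.36, 0.119, 0
R0 = Σ lx·mx = 0.479 → 0.48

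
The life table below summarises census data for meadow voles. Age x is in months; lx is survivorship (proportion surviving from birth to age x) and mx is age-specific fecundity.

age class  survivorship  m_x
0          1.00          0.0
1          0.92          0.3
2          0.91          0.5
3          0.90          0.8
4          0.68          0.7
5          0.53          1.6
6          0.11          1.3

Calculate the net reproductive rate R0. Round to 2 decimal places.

lx·mx by age: 0, 0.276, 0.455, 0.72, 0.476, 0.848, 0.143
R0 = Σ lx·mx = 2.918 → 2.92

2.92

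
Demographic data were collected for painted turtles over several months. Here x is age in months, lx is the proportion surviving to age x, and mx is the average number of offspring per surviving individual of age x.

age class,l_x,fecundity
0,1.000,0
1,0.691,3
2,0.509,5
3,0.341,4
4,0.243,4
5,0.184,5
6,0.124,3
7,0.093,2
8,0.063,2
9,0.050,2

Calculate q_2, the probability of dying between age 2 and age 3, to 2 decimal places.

q_2 = (l_2 − l_3) / l_2 = (0.509 − 0.341) / 0.509
     = 0.168 / 0.509 = 0.330059… → 0.33

0.33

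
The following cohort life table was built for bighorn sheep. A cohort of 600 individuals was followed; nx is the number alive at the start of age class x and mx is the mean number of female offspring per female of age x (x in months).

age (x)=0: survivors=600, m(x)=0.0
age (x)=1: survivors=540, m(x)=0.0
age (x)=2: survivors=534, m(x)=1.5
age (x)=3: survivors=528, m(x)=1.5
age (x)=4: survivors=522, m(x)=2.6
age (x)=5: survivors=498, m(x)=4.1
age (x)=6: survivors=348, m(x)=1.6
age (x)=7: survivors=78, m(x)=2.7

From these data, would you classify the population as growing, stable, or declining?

growing

lx = nx/n0 = nx/600: 1, 0.9, 0.89, 0.88, 0.87, 0.83, 0.58, 0.13
R0 = Σ lx·mx = 0 + 0 + 1.335 + 1.32 + 2.262 + 3.403 + 0.928 + 0.351 = 9.599
R0 > 1, so the population is growing.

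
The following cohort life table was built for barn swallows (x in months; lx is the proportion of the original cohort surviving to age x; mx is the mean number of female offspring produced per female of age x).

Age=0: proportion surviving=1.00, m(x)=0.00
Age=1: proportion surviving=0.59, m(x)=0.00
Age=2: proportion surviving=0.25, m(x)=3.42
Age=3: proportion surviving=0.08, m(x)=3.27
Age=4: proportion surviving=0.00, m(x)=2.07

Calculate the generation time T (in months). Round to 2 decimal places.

2.23

lx·mx: 0, 0, 0.855, 0.2616, 0 → R0 = 1.1166
x·lx·mx: 0, 0, 1.71, 0.7848, 0 → Σ = 2.4948
T = 2.4948 / 1.1166 = 2.234283… → 2.23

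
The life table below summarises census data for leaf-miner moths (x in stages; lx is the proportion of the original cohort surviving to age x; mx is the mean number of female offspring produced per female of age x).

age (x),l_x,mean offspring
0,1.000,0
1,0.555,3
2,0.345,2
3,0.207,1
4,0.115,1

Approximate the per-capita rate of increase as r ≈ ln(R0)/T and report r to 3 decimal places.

R0 = Σ lx·mx = 0 + 1.665 + 0.69 + 0.207 + 0.115 = 2.677
Σ x·lx·mx = 4.126; T = 4.126/2.677 = 1.54128…
r ≈ ln(R0)/T = ln(2.677)/1.54128… = 0.63888… → 0.639

0.639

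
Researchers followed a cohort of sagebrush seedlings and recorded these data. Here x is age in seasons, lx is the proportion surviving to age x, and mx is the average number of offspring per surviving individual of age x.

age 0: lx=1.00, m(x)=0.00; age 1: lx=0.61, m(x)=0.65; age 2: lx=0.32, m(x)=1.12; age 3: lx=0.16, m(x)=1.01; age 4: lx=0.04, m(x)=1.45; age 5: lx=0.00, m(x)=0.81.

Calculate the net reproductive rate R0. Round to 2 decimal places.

0.97

lx·mx by age: 0, 0.3965, 0.3584, 0.1616, 0.058, 0
R0 = Σ lx·mx = 0.9745 → 0.97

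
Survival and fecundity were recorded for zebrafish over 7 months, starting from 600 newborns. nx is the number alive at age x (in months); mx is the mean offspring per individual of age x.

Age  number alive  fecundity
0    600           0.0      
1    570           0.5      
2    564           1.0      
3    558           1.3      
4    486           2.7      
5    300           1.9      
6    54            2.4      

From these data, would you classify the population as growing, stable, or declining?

lx = nx/n0 = nx/600: 1, 0.95, 0.94, 0.93, 0.81, 0.5, 0.09
R0 = Σ lx·mx = 0 + 0.475 + 0.94 + 1.209 + 2.187 + 0.95 + 0.216 = 5.977
R0 > 1, so the population is growing.

growing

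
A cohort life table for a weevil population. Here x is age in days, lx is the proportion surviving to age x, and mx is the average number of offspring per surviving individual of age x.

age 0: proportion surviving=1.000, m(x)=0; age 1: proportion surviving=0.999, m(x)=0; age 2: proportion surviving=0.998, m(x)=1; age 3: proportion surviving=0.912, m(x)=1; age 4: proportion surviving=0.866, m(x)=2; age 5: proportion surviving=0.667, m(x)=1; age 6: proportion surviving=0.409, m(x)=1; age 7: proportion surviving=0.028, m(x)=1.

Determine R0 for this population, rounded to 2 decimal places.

lx·mx by age: 0, 0, 0.998, 0.912, 1.732, 0.667, 0.409, 0.028
R0 = Σ lx·mx = 4.746 → 4.75

4.75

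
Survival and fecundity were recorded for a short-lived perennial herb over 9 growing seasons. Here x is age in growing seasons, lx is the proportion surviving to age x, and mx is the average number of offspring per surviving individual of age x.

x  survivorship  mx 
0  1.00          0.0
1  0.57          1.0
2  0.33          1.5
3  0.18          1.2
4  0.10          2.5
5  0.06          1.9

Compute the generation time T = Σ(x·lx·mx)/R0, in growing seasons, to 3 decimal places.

2.297

lx·mx: 0, 0.57, 0.495, 0.216, 0.25, 0.114 → R0 = 1.645
x·lx·mx: 0, 0.57, 0.99, 0.648, 1, 0.57 → Σ = 3.778
T = 3.778 / 1.645 = 2.296657… → 2.297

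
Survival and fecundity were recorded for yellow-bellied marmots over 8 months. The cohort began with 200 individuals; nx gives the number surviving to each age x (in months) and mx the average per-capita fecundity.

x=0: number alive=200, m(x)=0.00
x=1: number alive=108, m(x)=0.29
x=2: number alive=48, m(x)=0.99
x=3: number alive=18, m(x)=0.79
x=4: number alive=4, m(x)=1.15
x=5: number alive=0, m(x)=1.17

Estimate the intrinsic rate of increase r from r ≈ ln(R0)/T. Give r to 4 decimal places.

-0.3735

lx = nx/n0 = nx/200: 1, 0.54, 0.24, 0.09, 0.02, 0
R0 = Σ lx·mx = 0 + 0.1566 + 0.2376 + 0.0711 + 0.023 + 0 = 0.4883
Σ x·lx·mx = 0.9371; T = 0.9371/0.4883 = 1.91911…
r ≈ ln(R0)/T = ln(0.4883)/1.91911… = -0.37352… → -0.3735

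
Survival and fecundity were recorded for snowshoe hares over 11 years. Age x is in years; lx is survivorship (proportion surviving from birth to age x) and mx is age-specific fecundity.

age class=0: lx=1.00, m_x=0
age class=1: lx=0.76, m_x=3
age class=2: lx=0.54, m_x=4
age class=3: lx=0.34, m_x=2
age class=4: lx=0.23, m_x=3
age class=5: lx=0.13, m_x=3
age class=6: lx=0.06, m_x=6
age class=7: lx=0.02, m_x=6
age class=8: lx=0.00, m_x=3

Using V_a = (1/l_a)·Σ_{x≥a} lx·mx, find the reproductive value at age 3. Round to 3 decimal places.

6.588

lx·mx for x ≥ 3: 0.68, 0.69, 0.39, 0.36, 0.12, 0 → sum = 2.24
V_3 = 2.24 / l_3 = 2.24 / 0.34 = 6.588235… → 6.588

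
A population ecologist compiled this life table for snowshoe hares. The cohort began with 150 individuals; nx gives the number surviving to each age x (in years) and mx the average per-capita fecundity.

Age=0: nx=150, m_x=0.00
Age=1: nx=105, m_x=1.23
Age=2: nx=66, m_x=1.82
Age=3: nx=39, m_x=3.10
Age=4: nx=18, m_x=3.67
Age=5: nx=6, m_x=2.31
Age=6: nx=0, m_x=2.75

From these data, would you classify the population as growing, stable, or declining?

lx = nx/n0 = nx/150: 1, 0.7, 0.44, 0.26, 0.12, 0.04, 0
R0 = Σ lx·mx = 0 + 0.861 + 0.8008 + 0.806 + 0.4404 + 0.0924 + 0 = 3.0006
R0 > 1, so the population is growing.

growing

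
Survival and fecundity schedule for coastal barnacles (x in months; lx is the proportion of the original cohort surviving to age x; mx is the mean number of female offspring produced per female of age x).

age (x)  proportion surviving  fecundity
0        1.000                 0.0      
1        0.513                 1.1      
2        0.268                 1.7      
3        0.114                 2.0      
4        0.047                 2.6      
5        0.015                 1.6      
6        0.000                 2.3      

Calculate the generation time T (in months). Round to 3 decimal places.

lx·mx: 0, 0.5643, 0.4556, 0.228, 0.1222, 0.024, 0 → R0 = 1.3941
x·lx·mx: 0, 0.5643, 0.9112, 0.684, 0.4888, 0.12, 0 → Σ = 2.7683
T = 2.7683 / 1.3941 = 1.985726… → 1.986

1.986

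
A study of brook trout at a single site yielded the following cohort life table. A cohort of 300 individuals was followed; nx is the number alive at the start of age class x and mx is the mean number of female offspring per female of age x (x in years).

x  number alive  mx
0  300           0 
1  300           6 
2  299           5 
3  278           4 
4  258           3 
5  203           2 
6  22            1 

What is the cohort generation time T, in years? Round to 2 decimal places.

lx = nx/n0 = nx/300: 1, 1, 0.99667…, 0.92667…, 0.86, 0.67667…, 0.07333…
lx·mx: 0, 6, 4.983333…, 3.706667…, 2.58, 1.353333…, 0.073333… → R0 = 18.696667…
x·lx·mx: 0, 6, 9.966667…, 11.12…, 10.32, 6.766667…, 0.44… → Σ = 44.613333…
T = 44.613333… / 18.696667… = 2.386165… → 2.39

2.39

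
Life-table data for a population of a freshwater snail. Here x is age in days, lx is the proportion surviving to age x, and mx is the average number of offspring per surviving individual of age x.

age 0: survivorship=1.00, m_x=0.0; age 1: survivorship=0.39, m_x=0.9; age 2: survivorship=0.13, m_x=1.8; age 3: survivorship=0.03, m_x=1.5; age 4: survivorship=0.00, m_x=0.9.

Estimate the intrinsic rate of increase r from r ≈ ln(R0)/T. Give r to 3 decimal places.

-0.305

R0 = Σ lx·mx = 0 + 0.351 + 0.234 + 0.045 + 0 = 0.63
Σ x·lx·mx = 0.954; T = 0.954/0.63 = 1.51429…
r ≈ ln(R0)/T = ln(0.63)/1.51429… = -0.30512… → -0.305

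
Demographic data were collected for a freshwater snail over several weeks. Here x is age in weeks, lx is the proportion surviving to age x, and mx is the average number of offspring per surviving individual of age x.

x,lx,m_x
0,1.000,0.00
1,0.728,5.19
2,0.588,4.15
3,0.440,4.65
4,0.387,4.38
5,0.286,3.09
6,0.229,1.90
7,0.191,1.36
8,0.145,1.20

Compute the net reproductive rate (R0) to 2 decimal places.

lx·mx by age: 0, 3.77832, 2.4402, 2.046, 1.69506, 0.88374, 0.4351, 0.25976, 0.174
R0 = Σ lx·mx = 11.71218 → 11.71

11.71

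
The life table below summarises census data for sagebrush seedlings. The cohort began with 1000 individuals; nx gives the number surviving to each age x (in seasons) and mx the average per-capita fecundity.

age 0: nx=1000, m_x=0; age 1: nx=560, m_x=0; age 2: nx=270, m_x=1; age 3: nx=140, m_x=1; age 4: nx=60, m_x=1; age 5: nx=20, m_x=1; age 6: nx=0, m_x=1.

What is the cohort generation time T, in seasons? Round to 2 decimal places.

2.65

lx = nx/n0 = nx/1000: 1, 0.56, 0.27, 0.14, 0.06, 0.02, 0
lx·mx: 0, 0, 0.27, 0.14, 0.06, 0.02, 0 → R0 = 0.49
x·lx·mx: 0, 0, 0.54, 0.42, 0.24, 0.1, 0 → Σ = 1.3
T = 1.3 / 0.49 = 2.653061… → 2.65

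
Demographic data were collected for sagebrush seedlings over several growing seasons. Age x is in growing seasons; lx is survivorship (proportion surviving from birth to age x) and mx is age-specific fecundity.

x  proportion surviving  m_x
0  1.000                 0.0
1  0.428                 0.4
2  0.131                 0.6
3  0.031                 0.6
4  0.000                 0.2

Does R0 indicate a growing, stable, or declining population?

R0 = Σ lx·mx = 0 + 0.1712 + 0.0786 + 0.0186 + 0 = 0.2684
R0 < 1, so the population is declining.

declining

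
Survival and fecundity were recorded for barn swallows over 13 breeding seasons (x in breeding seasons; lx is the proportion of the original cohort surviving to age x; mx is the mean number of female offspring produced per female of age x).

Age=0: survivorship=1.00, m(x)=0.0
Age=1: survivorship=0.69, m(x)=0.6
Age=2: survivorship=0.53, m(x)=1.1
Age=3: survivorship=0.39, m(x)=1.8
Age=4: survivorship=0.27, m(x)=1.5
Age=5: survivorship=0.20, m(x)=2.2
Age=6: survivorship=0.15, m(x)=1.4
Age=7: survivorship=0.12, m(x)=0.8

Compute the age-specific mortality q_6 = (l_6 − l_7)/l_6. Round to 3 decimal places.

q_6 = (l_6 − l_7) / l_6 = (0.15 − 0.12) / 0.15
     = 0.03 / 0.15 = 0.2 → 0.200

0.200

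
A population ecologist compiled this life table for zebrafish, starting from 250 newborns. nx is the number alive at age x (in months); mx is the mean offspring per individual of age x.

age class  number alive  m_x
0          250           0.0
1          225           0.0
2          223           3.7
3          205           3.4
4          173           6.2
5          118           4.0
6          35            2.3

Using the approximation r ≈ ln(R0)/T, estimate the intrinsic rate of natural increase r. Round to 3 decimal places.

lx = nx/n0 = nx/250: 1, 0.9, 0.892, 0.82, 0.692, 0.472, 0.14
R0 = Σ lx·mx = 0 + 0 + 3.3004 + 2.788 + 4.2904 + 1.888 + 0.322 = 12.5888
Σ x·lx·mx = 43.4984; T = 43.4984/12.5888 = 3.45533…
r ≈ ln(R0)/T = ln(12.5888)/3.45533… = 0.73302… → 0.733

0.733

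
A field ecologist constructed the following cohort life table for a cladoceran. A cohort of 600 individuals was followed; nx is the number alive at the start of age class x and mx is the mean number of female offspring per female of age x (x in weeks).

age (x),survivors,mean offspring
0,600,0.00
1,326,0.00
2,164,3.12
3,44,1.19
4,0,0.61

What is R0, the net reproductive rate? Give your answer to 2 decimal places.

lx = nx/n0 = nx/600: 1, 0.54333…, 0.27333…, 0.07333…, 0
lx·mx by age: 0, 0, 0.8528…, 0.087267…, 0
R0 = Σ lx·mx = 0.940067… → 0.94

0.94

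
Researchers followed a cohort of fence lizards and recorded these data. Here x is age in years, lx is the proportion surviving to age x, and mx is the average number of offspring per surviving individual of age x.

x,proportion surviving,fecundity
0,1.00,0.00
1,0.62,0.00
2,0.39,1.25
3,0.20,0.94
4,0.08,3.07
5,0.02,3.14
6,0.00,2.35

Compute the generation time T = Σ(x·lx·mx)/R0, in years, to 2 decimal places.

lx·mx: 0, 0, 0.4875, 0.188, 0.2456, 0.0628, 0 → R0 = 0.9839
x·lx·mx: 0, 0, 0.975, 0.564, 0.9824, 0.314, 0 → Σ = 2.8354
T = 2.8354 / 0.9839 = 2.881797… → 2.88

2.88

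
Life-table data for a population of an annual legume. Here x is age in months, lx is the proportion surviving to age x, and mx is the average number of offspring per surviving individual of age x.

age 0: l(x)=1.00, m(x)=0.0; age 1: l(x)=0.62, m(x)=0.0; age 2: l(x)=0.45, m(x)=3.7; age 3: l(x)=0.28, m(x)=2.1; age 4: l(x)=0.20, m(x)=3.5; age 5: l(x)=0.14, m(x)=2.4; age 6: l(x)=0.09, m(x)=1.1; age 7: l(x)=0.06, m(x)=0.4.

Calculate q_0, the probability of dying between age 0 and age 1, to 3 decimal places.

q_0 = (l_0 − l_1) / l_0 = (1 − 0.62) / 1
     = 0.38 / 1 = 0.38 → 0.380

0.380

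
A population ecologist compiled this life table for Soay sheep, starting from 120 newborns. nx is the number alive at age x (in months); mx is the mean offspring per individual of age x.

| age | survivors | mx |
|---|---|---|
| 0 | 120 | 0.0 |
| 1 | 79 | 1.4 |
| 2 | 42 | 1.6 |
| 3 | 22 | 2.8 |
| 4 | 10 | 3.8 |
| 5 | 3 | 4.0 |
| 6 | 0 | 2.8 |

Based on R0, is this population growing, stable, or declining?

growing

lx = nx/n0 = nx/120: 1, 0.65833…, 0.35, 0.18333…, 0.08333…, 0.025, 0
R0 = Σ lx·mx = 0 + 0.921667… + 0.56 + 0.513333… + 0.316667… + 0.1 + 0 = 2.411667…
R0 > 1, so the population is growing.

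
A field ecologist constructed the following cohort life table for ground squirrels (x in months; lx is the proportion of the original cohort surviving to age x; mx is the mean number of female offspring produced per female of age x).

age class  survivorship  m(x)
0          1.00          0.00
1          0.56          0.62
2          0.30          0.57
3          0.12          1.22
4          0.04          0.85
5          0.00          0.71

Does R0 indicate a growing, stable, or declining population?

R0 = Σ lx·mx = 0 + 0.3472 + 0.171 + 0.1464 + 0.034 + 0 = 0.6986
R0 < 1, so the population is declining.

declining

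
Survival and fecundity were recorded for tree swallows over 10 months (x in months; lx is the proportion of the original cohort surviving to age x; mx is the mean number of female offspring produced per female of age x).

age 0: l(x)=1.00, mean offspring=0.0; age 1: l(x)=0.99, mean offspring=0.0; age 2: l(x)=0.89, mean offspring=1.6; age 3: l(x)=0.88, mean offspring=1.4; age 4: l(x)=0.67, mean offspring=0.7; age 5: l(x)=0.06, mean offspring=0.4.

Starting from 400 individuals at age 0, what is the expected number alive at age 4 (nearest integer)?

Expected survivors = N0 · l_4 = 400 × 0.67 = 268 → 268

268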